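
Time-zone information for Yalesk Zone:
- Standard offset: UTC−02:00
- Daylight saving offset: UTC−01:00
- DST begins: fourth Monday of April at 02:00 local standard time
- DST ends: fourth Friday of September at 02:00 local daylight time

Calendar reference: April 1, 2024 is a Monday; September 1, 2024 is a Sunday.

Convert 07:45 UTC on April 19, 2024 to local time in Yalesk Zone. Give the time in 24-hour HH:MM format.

05:45

1 April 2024 is a Monday, so the first Monday is April 1 and the fourth is April 22.
1 September 2024 is a Sunday, so the first Friday is September 6 and the fourth is September 27.
At the standard offset (UTC−02:00), 07:45 UTC − 2h = 05:45 Yalesk Zone standard time.
Daylight saving runs 22 April – 27 September; the standard-time date in Yalesk Zone, April 19, 2024, is outside that window, so Yalesk Zone is on standard time at UTC−02:00.
07:45 UTC − 2h = 05:45 local.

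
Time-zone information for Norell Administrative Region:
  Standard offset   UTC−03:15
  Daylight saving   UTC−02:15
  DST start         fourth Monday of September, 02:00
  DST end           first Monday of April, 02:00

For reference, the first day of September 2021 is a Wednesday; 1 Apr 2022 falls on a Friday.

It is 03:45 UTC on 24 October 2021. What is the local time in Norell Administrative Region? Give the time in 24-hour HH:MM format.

01:30

1 September 2021 is a Wednesday, so the first Monday is September 6 and the fourth is September 27.
1 April 2022 is a Friday, so the first Monday is April 4.
At the standard offset (UTC−03:15), 03:45 UTC − 3h15m = 00:30 Norell Administrative Region standard time.
The standard-time date in Norell Administrative Region, 24 October 2021, lies within the daylight-saving period (27 September 2021 – 4 April 2022), so Norell Administrative Region is on daylight time, UTC−02:15.
03:45 UTC − 2h15m = 01:30 local.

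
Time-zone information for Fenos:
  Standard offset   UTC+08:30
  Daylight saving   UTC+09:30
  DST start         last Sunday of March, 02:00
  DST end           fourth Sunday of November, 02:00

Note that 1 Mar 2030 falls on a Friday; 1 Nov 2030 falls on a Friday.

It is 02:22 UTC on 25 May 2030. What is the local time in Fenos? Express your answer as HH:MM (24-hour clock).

11:52

1 March 2030 is a Friday, so Sundays fall on 3, 10, 17, 24, 31; the last is March 31.
1 November 2030 is a Friday, so the first Sunday is November 3 and the fourth is November 24.
At the standard offset (UTC+08:30), 02:22 UTC + 8h30m = 10:52 Fenos standard time.
The standard-time date in Fenos, 25 May 2030, lies within the daylight-saving period (31 March – 24 November), so Fenos is on daylight time, UTC+09:30.
02:22 UTC + 9h30m = 11:52 local.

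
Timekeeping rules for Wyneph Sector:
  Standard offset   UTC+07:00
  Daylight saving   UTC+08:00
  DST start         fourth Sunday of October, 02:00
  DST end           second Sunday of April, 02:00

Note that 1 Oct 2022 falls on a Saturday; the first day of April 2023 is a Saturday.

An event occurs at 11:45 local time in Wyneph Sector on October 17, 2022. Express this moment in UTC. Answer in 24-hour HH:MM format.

1 October 2022 is a Saturday, so the first Sunday is October 2 and the fourth is October 23.
1 April 2023 is a Saturday, so the first Sunday is April 2 and the second is April 9.
October 17, 2022 does not fall between 23 October 2022 and 9 April 2023, so daylight saving is not in effect and Wyneph Sector is at UTC+07:00.
11:45 local − 7h = 04:45 UTC.

04:45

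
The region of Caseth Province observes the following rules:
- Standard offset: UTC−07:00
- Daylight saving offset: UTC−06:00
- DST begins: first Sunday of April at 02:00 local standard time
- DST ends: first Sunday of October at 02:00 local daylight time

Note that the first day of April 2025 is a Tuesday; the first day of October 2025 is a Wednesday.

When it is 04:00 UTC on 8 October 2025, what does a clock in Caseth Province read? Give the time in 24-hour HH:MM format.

1 April 2025 is a Tuesday, so the first Sunday is April 6.
1 October 2025 is a Wednesday, so the first Sunday is October 5.
At the standard offset (UTC−07:00), 04:00 UTC − 7h = 21:00 Caseth Province standard time (rolling into the previous day, 7 October 2025).
The standard-time date in Caseth Province, 7 October 2025, does not fall between 6 April and 5 October, so daylight saving is not in effect and Caseth Province is at UTC−07:00.
04:00 UTC − 7h = 21:00 local (rolling into the previous day, 7 October 2025).

21:00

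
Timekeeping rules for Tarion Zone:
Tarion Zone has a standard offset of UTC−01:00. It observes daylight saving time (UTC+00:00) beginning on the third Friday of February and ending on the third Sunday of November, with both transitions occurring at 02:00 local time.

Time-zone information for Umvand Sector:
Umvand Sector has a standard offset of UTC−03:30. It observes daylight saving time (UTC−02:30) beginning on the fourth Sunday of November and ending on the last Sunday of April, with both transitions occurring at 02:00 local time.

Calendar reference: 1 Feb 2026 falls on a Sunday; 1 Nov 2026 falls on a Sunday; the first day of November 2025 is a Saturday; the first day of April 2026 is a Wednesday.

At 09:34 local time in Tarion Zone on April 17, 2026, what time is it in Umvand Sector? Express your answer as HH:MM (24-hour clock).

1 February 2026 is a Sunday, so the first Friday is February 6 and the third is February 20.
1 November 2026 is a Sunday, so the first Sunday is November 1 and the third is November 15.
April 17, 2026 lies within the daylight-saving period (20 February – 15 November), so Tarion Zone is on daylight time, UTC+00:00.
09:34 Tarion Zone − 0h = 09:34 UTC.
1 November 2025 is a Saturday, so the first Sunday is November 2 and the fourth is November 23.
1 April 2026 is a Wednesday, so Sundays fall on 5, 12, 19, 26; the last is April 26.
At the standard offset (UTC−03:30), 09:34 UTC − 3h30m = 06:04 Umvand Sector standard time.
The standard-time date in Umvand Sector, April 17, 2026, falls between 23 November 2025 and 26 April 2026, so daylight saving is in effect and Umvand Sector is at UTC−02:30.
09:34 UTC − 2h30m = 07:04 Umvand Sector.

07:04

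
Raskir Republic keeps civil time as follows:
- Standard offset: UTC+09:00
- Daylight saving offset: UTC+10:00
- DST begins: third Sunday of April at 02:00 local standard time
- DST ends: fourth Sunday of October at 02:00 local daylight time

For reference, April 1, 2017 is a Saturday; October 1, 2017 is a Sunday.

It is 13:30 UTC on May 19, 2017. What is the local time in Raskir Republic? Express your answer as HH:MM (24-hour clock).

1 April 2017 is a Saturday, so the first Sunday is April 2 and the third is April 16.
1 October 2017 is a Sunday, so the first Sunday is October 1 and the fourth is October 22.
At the standard offset (UTC+09:00), 13:30 UTC + 9h = 22:30 Raskir Republic standard time.
The standard-time date in Raskir Republic, May 19, 2017, lies within the daylight-saving period (16 April – 22 October), so Raskir Republic is on daylight time, UTC+10:00.
13:30 UTC + 10h = 23:30 local.

23:30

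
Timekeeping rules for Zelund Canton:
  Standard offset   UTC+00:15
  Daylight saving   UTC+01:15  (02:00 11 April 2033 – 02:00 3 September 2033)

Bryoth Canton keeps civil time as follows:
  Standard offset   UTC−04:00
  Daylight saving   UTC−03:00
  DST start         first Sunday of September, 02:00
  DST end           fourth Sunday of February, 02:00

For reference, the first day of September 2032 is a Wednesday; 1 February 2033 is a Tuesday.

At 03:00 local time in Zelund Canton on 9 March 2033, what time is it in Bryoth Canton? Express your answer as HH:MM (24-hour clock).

22:45

Daylight saving runs 11 April – 3 September; 9 March 2033 is outside that window, so Zelund Canton is on standard time at UTC+00:15.
03:00 Zelund Canton − 0h15m = 02:45 UTC.
1 September 2032 is a Wednesday, so the first Sunday is September 5.
1 February 2033 is a Tuesday, so the first Sunday is February 6 and the fourth is February 27.
At the standard offset (UTC−04:00), 02:45 UTC − 4h = 22:45 Bryoth Canton standard time (rolling into the previous day, 8 March 2033).
The standard-time date in Bryoth Canton, 8 March 2033, is outside the daylight-saving period (5 September 2032 – 27 February 2033), so Bryoth Canton is on standard time, UTC−04:00.
02:45 UTC − 4h = 22:45 Bryoth Canton (rolling into the previous day, 8 March 2033).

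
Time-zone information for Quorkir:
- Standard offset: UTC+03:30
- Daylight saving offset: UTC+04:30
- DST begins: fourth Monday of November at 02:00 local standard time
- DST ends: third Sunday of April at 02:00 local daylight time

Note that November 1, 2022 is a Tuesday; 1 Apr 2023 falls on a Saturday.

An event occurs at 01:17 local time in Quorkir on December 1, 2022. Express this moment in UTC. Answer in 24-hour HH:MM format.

20:47

1 November 2022 is a Tuesday, so the first Monday is November 7 and the fourth is November 28.
1 April 2023 is a Saturday, so the first Sunday is April 2 and the third is April 16.
Daylight saving runs 28 November 2022 – 16 April 2023; December 1, 2022 is inside that window, so Quorkir is at UTC+04:30.
01:17 local − 4h30m = 20:47 UTC (rolling into the previous day, 30 November 2022).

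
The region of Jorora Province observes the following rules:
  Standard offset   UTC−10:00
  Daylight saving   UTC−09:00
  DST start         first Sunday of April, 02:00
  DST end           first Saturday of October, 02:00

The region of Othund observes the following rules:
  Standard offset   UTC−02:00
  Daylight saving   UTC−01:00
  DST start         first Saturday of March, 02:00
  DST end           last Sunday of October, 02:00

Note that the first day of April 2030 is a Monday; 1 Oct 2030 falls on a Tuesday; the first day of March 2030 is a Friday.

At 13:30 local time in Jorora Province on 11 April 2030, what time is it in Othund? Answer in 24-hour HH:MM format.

1 April 2030 is a Monday, so the first Sunday is April 7.
1 October 2030 is a Tuesday, so the first Saturday is October 5.
11 April 2030 lies within the daylight-saving period (7 April – 5 October), so Jorora Province is on daylight time, UTC−09:00.
13:30 Jorora Province + 9h = 22:30 UTC.
1 March 2030 is a Friday, so the first Saturday is March 2.
1 October 2030 is a Tuesday, so Sundays fall on 6, 13, 20, 27; the last is October 27.
At the standard offset (UTC−02:00), 22:30 UTC − 2h = 20:30 Othund standard time.
The standard-time date in Othund, 11 April 2030, falls between 2 March and 27 October, so daylight saving is in effect and Othund is at UTC−01:00.
22:30 UTC − 1h = 21:30 Othund.

21:30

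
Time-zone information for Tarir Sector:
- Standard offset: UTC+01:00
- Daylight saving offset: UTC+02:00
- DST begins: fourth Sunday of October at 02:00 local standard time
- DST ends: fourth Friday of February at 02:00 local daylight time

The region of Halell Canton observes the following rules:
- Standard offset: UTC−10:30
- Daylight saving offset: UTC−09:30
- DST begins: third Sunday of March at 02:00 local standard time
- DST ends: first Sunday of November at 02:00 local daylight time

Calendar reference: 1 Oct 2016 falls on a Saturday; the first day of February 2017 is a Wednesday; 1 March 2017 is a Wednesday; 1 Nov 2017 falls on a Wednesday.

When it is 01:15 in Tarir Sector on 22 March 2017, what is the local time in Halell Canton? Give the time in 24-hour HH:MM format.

14:45

1 October 2016 is a Saturday, so the first Sunday is October 2 and the fourth is October 23.
1 February 2017 is a Wednesday, so the first Friday is February 3 and the fourth is February 24.
Daylight saving runs 23 October 2016 – 24 February 2017; 22 March 2017 is outside that window, so Tarir Sector is on standard time at UTC+01:00.
01:15 Tarir Sector − 1h = 00:15 UTC.
1 March 2017 is a Wednesday, so the first Sunday is March 5 and the third is March 19.
1 November 2017 is a Wednesday, so the first Sunday is November 5.
At the standard offset (UTC−10:30), 00:15 UTC − 10h30m = 13:45 Halell Canton standard time (rolling into the previous day, 21 March 2017).
The standard-time date in Halell Canton, 21 March 2017, lies within the daylight-saving period (19 March – 5 November), so Halell Canton is on daylight time, UTC−09:30.
00:15 UTC − 9h30m = 14:45 Halell Canton (rolling into the previous day, 21 March 2017).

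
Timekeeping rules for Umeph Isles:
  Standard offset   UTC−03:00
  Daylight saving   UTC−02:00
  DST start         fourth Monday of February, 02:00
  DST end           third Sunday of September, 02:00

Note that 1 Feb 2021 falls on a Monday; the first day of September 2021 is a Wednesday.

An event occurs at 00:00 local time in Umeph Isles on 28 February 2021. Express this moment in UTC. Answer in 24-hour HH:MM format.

1 February 2021 is a Monday, so the first Monday is February 1 and the fourth is February 22.
1 September 2021 is a Wednesday, so the first Sunday is September 5 and the third is September 19.
28 February 2021 lies within the daylight-saving period (22 February – 19 September), so Umeph Isles is on daylight time, UTC−02:00.
00:00 local + 2h = 02:00 UTC.

02:00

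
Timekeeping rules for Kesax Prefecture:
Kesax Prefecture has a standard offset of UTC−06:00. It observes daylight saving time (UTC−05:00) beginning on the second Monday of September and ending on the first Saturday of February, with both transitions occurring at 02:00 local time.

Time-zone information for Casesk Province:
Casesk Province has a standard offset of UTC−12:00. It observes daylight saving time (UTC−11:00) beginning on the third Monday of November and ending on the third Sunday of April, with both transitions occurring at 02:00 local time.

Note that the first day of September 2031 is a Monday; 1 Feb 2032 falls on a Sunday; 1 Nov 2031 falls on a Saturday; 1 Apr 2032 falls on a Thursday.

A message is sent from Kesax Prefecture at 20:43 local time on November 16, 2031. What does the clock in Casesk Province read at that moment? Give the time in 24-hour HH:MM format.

1 September 2031 is a Monday, so the first Monday is September 1 and the second is September 8.
1 February 2032 is a Sunday, so the first Saturday is February 7.
Daylight saving runs 8 September 2031 – 7 February 2032; November 16, 2031 is inside that window, so Kesax Prefecture is at UTC−05:00.
20:43 Kesax Prefecture + 5h = 01:43 UTC (rolling into the next day, 17 November 2031).
1 November 2031 is a Saturday, so the first Monday is November 3 and the third is November 17.
1 April 2032 is a Thursday, so the first Sunday is April 4 and the third is April 18.
At the standard offset (UTC−12:00), 01:43 UTC − 12h = 13:43 Casesk Province standard time (rolling into the previous day, 16 November 2031).
The standard-time date in Casesk Province, November 16, 2031, is outside the daylight-saving period (17 November 2031 – 18 April 2032), so Casesk Province is on standard time, UTC−12:00.
01:43 UTC − 12h = 13:43 Casesk Province (rolling into the previous day, 16 November 2031).

13:43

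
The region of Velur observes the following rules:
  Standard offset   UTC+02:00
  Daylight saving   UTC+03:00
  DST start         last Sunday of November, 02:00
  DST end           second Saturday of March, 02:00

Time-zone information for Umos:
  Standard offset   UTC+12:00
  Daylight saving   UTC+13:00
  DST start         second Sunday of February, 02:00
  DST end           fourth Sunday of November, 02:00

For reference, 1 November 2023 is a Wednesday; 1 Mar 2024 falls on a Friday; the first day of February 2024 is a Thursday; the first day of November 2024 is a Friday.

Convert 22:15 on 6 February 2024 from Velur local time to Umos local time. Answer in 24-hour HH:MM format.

07:15

1 November 2023 is a Wednesday, so Sundays fall on 5, 12, 19, 26; the last is November 26.
1 March 2024 is a Friday, so the first Saturday is March 2 and the second is March 9.
6 February 2024 falls between 26 November 2023 and 9 March 2024, so daylight saving is in effect and Velur is at UTC+03:00.
22:15 Velur − 3h = 19:15 UTC.
1 February 2024 is a Thursday, so the first Sunday is February 4 and the second is February 11.
1 November 2024 is a Friday, so the first Sunday is November 3 and the fourth is November 24.
At the standard offset (UTC+12:00), 19:15 UTC + 12h = 07:15 Umos standard time (rolling into the next day, 7 February 2024).
The standard-time date in Umos, 7 February 2024, does not fall between 11 February and 24 November, so daylight saving is not in effect and Umos is at UTC+12:00.
19:15 UTC + 12h = 07:15 Umos (rolling into the next day, 7 February 2024).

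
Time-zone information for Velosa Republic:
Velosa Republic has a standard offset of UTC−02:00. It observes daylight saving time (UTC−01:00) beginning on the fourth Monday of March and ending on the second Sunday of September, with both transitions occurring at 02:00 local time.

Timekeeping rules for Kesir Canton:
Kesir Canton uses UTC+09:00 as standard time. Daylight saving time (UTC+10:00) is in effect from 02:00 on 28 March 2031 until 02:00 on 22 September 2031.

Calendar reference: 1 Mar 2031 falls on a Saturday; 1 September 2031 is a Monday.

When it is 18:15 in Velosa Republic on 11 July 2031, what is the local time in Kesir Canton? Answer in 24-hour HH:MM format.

1 March 2031 is a Saturday, so the first Monday is March 3 and the fourth is March 24.
1 September 2031 is a Monday, so the first Sunday is September 7 and the second is September 14.
11 July 2031 falls between 24 March and 14 September, so daylight saving is in effect and Velosa Republic is at UTC−01:00.
18:15 Velosa Republic + 1h = 19:15 UTC.
At the standard offset (UTC+09:00), 19:15 UTC + 9h = 04:15 Kesir Canton standard time (rolling into the next day, 12 July 2031).
The standard-time date in Kesir Canton, 12 July 2031, lies within the daylight-saving period (28 March – 22 September), so Kesir Canton is on daylight time, UTC+10:00.
19:15 UTC + 10h = 05:15 Kesir Canton (rolling into the next day, 12 July 2031).

05:15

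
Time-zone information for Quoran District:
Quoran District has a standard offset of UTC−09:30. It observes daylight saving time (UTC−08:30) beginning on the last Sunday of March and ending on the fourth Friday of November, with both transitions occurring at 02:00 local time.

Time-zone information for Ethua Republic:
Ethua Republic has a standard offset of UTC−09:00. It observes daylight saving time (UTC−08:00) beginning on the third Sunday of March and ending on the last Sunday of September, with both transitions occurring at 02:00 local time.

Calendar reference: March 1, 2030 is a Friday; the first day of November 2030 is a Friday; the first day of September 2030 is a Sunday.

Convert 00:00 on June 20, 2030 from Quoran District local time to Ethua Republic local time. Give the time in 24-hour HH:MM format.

1 March 2030 is a Friday, so Sundays fall on 3, 10, 17, 24, 31; the last is March 31.
1 November 2030 is a Friday, so the first Friday is November 1 and the fourth is November 22.
June 20, 2030 lies within the daylight-saving period (31 March – 22 November), so Quoran District is on daylight time, UTC−08:30.
00:00 Quoran District + 8h30m = 08:30 UTC.
1 March 2030 is a Friday, so the first Sunday is March 3 and the third is March 17.
1 September 2030 is a Sunday, so Sundays fall on 1, 8, 15, 22, 29; the last is September 29.
At the standard offset (UTC−09:00), 08:30 UTC − 9h = 23:30 Ethua Republic standard time (rolling into the previous day, 19 June 2030).
The standard-time date in Ethua Republic, June 19, 2030, lies within the daylight-saving period (17 March – 29 September), so Ethua Republic is on daylight time, UTC−08:00.
08:30 UTC − 8h = 00:30 Ethua Republic.

00:30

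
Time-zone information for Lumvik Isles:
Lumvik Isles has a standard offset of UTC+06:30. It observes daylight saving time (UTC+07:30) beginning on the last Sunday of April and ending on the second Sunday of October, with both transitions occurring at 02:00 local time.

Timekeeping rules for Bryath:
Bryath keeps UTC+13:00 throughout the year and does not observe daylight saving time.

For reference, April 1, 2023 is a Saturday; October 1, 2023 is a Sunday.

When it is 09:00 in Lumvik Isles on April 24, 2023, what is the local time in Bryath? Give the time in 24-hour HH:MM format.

15:30

1 April 2023 is a Saturday, so Sundays fall on 2, 9, 16, 23, 30; the last is April 30.
1 October 2023 is a Sunday, so the first Sunday is October 1 and the second is October 8.
April 24, 2023 does not fall between 30 April and 8 October, so daylight saving is not in effect and Lumvik Isles is at UTC+06:30.
09:00 Lumvik Isles − 6h30m = 02:30 UTC.
Bryath stays on UTC+13:00 all year.
02:30 UTC + 13h = 15:30 Bryath.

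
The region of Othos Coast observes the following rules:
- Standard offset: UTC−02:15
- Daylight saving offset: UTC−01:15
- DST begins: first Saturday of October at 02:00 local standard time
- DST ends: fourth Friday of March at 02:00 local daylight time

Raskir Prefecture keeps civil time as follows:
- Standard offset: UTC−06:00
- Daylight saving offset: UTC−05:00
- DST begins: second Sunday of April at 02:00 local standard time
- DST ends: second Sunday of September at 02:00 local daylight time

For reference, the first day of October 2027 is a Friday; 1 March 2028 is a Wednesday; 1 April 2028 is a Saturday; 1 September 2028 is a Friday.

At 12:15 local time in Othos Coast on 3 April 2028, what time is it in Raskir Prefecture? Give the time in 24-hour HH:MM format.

1 October 2027 is a Friday, so the first Saturday is October 2.
1 March 2028 is a Wednesday, so the first Friday is March 3 and the fourth is March 24.
3 April 2028 does not fall between 2 October 2027 and 24 March 2028, so daylight saving is not in effect and Othos Coast is at UTC−02:15.
12:15 Othos Coast + 2h15m = 14:30 UTC.
1 April 2028 is a Saturday, so the first Sunday is April 2 and the second is April 9.
1 September 2028 is a Friday, so the first Sunday is September 3 and the second is September 10.
At the standard offset (UTC−06:00), 14:30 UTC − 6h = 08:30 Raskir Prefecture standard time.
The standard-time date in Raskir Prefecture, 3 April 2028, does not fall between 9 April and 10 September, so daylight saving is not in effect and Raskir Prefecture is at UTC−06:00.
14:30 UTC − 6h = 08:30 Raskir Prefecture.

08:30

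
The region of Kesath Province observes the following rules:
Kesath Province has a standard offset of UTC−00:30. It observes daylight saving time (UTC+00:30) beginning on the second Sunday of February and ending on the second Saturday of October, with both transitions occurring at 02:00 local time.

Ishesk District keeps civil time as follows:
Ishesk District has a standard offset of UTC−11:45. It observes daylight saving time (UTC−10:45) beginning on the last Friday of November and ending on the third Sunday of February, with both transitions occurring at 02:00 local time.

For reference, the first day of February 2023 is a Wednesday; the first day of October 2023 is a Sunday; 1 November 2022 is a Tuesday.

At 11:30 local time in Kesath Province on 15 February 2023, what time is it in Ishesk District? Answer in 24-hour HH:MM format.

1 February 2023 is a Wednesday, so the first Sunday is February 5 and the second is February 12.
1 October 2023 is a Sunday, so the first Saturday is October 7 and the second is October 14.
15 February 2023 lies within the daylight-saving period (12 February – 14 October), so Kesath Province is on daylight time, UTC+00:30.
11:30 Kesath Province − 0h30m = 11:00 UTC.
1 November 2022 is a Tuesday, so Fridays fall on 4, 11, 18, 25; the last is November 25.
1 February 2023 is a Wednesday, so the first Sunday is February 5 and the third is February 19.
At the standard offset (UTC−11:45), 11:00 UTC − 11h45m = 23:15 Ishesk District standard time (rolling into the previous day, 14 February 2023).
The standard-time date in Ishesk District, 14 February 2023, lies within the daylight-saving period (25 November 2022 – 19 February 2023), so Ishesk District is on daylight time, UTC−10:45.
11:00 UTC − 10h45m = 00:15 Ishesk District.

00:15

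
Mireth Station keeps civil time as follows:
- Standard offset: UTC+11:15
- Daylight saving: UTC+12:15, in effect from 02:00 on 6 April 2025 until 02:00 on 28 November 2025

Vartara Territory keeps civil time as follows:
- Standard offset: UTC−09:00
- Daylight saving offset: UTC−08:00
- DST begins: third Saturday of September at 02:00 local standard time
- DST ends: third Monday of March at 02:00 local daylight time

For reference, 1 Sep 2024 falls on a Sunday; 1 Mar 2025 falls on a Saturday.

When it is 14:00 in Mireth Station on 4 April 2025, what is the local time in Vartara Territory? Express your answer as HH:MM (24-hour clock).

Daylight saving runs 6 April – 28 November; 4 April 2025 is outside that window, so Mireth Station is on standard time at UTC+11:15.
14:00 Mireth Station − 11h15m = 02:45 UTC.
1 September 2024 is a Sunday, so the first Saturday is September 7 and the third is September 21.
1 March 2025 is a Saturday, so the first Monday is March 3 and the third is March 17.
At the standard offset (UTC−09:00), 02:45 UTC − 9h = 17:45 Vartara Territory standard time (rolling into the previous day, 3 April 2025).
The standard-time date in Vartara Territory, 3 April 2025, does not fall between 21 September 2024 and 17 March 2025, so daylight saving is not in effect and Vartara Territory is at UTC−09:00.
02:45 UTC − 9h = 17:45 Vartara Territory (rolling into the previous day, 3 April 2025).

17:45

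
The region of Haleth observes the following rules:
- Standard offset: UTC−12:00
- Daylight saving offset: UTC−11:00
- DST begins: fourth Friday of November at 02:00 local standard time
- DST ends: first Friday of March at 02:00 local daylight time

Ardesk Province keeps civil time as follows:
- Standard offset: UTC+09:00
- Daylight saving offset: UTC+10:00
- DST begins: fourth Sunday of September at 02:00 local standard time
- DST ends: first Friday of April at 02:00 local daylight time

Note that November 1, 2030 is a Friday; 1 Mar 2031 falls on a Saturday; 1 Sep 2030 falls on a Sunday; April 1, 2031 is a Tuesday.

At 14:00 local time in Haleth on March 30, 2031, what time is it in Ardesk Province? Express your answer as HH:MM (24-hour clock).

12:00

1 November 2030 is a Friday, so the first Friday is November 1 and the fourth is November 22.
1 March 2031 is a Saturday, so the first Friday is March 7.
Daylight saving runs 22 November 2030 – 7 March 2031; March 30, 2031 is outside that window, so Haleth is on standard time at UTC−12:00.
14:00 Haleth + 12h = 02:00 UTC (rolling into the next day, 31 March 2031).
1 September 2030 is a Sunday, so the first Sunday is September 1 and the fourth is September 22.
1 April 2031 is a Tuesday, so the first Friday is April 4.
At the standard offset (UTC+09:00), 02:00 UTC + 9h = 11:00 Ardesk Province standard time.
The standard-time date in Ardesk Province, March 31, 2031, lies within the daylight-saving period (22 September 2030 – 4 April 2031), so Ardesk Province is on daylight time, UTC+10:00.
02:00 UTC + 10h = 12:00 Ardesk Province.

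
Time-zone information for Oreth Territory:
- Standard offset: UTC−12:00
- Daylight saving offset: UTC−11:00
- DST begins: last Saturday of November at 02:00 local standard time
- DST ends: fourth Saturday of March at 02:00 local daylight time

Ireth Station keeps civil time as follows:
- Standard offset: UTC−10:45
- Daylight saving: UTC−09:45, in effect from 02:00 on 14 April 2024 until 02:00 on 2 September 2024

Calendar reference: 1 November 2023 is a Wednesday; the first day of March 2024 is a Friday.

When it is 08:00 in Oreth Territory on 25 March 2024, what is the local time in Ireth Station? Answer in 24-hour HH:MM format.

09:15

1 November 2023 is a Wednesday, so Saturdays fall on 4, 11, 18, 25; the last is November 25.
1 March 2024 is a Friday, so the first Saturday is March 2 and the fourth is March 23.
Daylight saving runs 25 November 2023 – 23 March 2024; 25 March 2024 is outside that window, so Oreth Territory is on standard time at UTC−12:00.
08:00 Oreth Territory + 12h = 20:00 UTC.
At the standard offset (UTC−10:45), 20:00 UTC − 10h45m = 09:15 Ireth Station standard time.
Daylight saving runs 14 April – 2 September; the standard-time date in Ireth Station, 25 March 2024, is outside that window, so Ireth Station is on standard time at UTC−10:45.
20:00 UTC − 10h45m = 09:15 Ireth Station.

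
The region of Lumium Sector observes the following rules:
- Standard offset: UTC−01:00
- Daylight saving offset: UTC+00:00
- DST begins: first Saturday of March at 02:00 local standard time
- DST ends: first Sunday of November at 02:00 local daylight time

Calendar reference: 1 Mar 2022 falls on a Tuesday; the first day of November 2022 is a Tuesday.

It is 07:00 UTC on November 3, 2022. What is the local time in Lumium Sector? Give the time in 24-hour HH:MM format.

07:00

1 March 2022 is a Tuesday, so the first Saturday is March 5.
1 November 2022 is a Tuesday, so the first Sunday is November 6.
At the standard offset (UTC−01:00), 07:00 UTC − 1h = 06:00 Lumium Sector standard time.
The standard-time date in Lumium Sector, November 3, 2022, lies within the daylight-saving period (5 March – 6 November), so Lumium Sector is on daylight time, UTC+00:00.
07:00 UTC + 0h = 07:00 local.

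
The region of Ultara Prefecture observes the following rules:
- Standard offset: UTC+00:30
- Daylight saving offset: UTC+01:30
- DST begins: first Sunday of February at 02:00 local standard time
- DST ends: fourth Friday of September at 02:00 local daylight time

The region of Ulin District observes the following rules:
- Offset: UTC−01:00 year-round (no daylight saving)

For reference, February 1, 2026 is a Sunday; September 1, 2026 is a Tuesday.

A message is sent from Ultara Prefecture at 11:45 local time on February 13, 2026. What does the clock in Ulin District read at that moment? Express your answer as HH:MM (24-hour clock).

09:15

1 February 2026 is a Sunday, so the first Sunday is February 1.
1 September 2026 is a Tuesday, so the first Friday is September 4 and the fourth is September 25.
February 13, 2026 falls between 1 February and 25 September, so daylight saving is in effect and Ultara Prefecture is at UTC+01:30.
11:45 Ultara Prefecture − 1h30m = 10:15 UTC.
Ulin District has no daylight saving, so its offset is UTC−01:00 year-round.
10:15 UTC − 1h = 09:15 Ulin District.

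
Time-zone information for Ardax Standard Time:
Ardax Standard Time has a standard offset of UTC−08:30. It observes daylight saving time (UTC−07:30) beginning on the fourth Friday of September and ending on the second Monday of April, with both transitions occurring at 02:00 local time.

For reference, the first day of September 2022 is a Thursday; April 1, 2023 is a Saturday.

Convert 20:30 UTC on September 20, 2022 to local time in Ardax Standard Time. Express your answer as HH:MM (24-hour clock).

1 September 2022 is a Thursday, so the first Friday is September 2 and the fourth is September 23.
1 April 2023 is a Saturday, so the first Monday is April 3 and the second is April 10.
At the standard offset (UTC−08:30), 20:30 UTC − 8h30m = 12:00 Ardax Standard Time standard time.
The standard-time date in Ardax Standard Time, September 20, 2022, does not fall between 23 September 2022 and 10 April 2023, so daylight saving is not in effect and Ardax Standard Time is at UTC−08:30.
20:30 UTC − 8h30m = 12:00 local.

12:00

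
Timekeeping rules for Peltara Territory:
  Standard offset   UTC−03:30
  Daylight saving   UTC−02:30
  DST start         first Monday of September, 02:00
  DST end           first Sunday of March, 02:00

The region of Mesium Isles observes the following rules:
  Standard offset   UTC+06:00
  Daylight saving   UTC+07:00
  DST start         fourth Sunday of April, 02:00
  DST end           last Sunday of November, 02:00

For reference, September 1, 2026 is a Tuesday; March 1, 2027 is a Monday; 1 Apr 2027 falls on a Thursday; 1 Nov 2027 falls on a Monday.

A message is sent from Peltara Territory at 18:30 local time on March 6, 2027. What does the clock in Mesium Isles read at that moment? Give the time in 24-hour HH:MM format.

03:00

1 September 2026 is a Tuesday, so the first Monday is September 7.
1 March 2027 is a Monday, so the first Sunday is March 7.
March 6, 2027 lies within the daylight-saving period (7 September 2026 – 7 March 2027), so Peltara Territory is on daylight time, UTC−02:30.
18:30 Peltara Territory + 2h30m = 21:00 UTC.
1 April 2027 is a Thursday, so the first Sunday is April 4 and the fourth is April 25.
1 November 2027 is a Monday, so Sundays fall on 7, 14, 21, 28; the last is November 28.
At the standard offset (UTC+06:00), 21:00 UTC + 6h = 03:00 Mesium Isles standard time (rolling into the next day, 7 March 2027).
Daylight saving runs 25 April – 28 November; the standard-time date in Mesium Isles, March 7, 2027, is outside that window, so Mesium Isles is on standard time at UTC+06:00.
21:00 UTC + 6h = 03:00 Mesium Isles (rolling into the next day, 7 March 2027).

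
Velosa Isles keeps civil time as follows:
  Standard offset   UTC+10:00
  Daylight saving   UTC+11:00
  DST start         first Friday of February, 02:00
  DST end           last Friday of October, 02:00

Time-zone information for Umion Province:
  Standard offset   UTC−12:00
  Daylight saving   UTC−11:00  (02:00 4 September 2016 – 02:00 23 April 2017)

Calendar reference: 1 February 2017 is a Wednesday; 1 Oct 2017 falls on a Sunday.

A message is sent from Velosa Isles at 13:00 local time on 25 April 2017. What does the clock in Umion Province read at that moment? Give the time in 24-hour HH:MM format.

14:00

1 February 2017 is a Wednesday, so the first Friday is February 3.
1 October 2017 is a Sunday, so Fridays fall on 6, 13, 20, 27; the last is October 27.
Daylight saving runs 3 February – 27 October; 25 April 2017 is inside that window, so Velosa Isles is at UTC+11:00.
13:00 Velosa Isles − 11h = 02:00 UTC.
At the standard offset (UTC−12:00), 02:00 UTC − 12h = 14:00 Umion Province standard time (rolling into the previous day, 24 April 2017).
The standard-time date in Umion Province, 24 April 2017, is outside the daylight-saving period (4 September 2016 – 23 April 2017), so Umion Province is on standard time, UTC−12:00.
02:00 UTC − 12h = 14:00 Umion Province (rolling into the previous day, 24 April 2017).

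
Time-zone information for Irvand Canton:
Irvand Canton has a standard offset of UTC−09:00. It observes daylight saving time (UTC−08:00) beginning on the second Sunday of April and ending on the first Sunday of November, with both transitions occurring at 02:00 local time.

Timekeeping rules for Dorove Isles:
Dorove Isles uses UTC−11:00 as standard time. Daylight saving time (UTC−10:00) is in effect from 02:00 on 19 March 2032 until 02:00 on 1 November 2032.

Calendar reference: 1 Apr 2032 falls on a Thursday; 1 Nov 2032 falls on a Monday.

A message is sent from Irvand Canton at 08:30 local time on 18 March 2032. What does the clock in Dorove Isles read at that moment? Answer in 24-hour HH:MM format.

1 April 2032 is a Thursday, so the first Sunday is April 4 and the second is April 11.
1 November 2032 is a Monday, so the first Sunday is November 7.
18 March 2032 is outside the daylight-saving period (11 April – 7 November), so Irvand Canton is on standard time, UTC−09:00.
08:30 Irvand Canton + 9h = 17:30 UTC.
At the standard offset (UTC−11:00), 17:30 UTC − 11h = 06:30 Dorove Isles standard time.
The standard-time date in Dorove Isles, 18 March 2032, is outside the daylight-saving period (19 March – 1 November), so Dorove Isles is on standard time, UTC−11:00.
17:30 UTC − 11h = 06:30 Dorove Isles.

06:30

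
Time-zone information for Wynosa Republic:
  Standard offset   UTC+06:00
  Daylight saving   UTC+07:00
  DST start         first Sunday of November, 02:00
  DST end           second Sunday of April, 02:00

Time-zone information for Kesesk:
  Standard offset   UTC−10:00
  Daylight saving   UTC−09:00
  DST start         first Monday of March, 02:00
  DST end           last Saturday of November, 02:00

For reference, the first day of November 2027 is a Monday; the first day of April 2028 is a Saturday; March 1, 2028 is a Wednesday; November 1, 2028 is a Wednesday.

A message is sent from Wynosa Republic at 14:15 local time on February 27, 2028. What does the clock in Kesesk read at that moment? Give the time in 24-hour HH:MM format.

1 November 2027 is a Monday, so the first Sunday is November 7.
1 April 2028 is a Saturday, so the first Sunday is April 2 and the second is April 9.
February 27, 2028 lies within the daylight-saving period (7 November 2027 – 9 April 2028), so Wynosa Republic is on daylight time, UTC+07:00.
14:15 Wynosa Republic − 7h = 07:15 UTC.
1 March 2028 is a Wednesday, so the first Monday is March 6.
1 November 2028 is a Wednesday, so Saturdays fall on 4, 11, 18, 25; the last is November 25.
At the standard offset (UTC−10:00), 07:15 UTC − 10h = 21:15 Kesesk standard time (rolling into the previous day, 26 February 2028).
The standard-time date in Kesesk, February 26, 2028, is outside the daylight-saving period (6 March – 25 November), so Kesesk is on standard time, UTC−10:00.
07:15 UTC − 10h = 21:15 Kesesk (rolling into the previous day, 26 February 2028).

21:15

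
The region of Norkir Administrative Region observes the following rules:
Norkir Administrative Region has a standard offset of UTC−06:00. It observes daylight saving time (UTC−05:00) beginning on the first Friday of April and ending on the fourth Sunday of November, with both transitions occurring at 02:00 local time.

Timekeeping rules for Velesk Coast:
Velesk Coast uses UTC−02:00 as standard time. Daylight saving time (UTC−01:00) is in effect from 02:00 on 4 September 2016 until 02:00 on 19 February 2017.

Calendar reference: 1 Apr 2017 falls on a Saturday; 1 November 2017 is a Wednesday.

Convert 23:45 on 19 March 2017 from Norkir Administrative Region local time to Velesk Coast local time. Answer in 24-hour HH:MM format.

03:45

1 April 2017 is a Saturday, so the first Friday is April 7.
1 November 2017 is a Wednesday, so the first Sunday is November 5 and the fourth is November 26.
19 March 2017 does not fall between 7 April and 26 November, so daylight saving is not in effect and Norkir Administrative Region is at UTC−06:00.
23:45 Norkir Administrative Region + 6h = 05:45 UTC (rolling into the next day, 20 March 2017).
At the standard offset (UTC−02:00), 05:45 UTC − 2h = 03:45 Velesk Coast standard time.
The standard-time date in Velesk Coast, 20 March 2017, is outside the daylight-saving period (4 September 2016 – 19 February 2017), so Velesk Coast is on standard time, UTC−02:00.
05:45 UTC − 2h = 03:45 Velesk Coast.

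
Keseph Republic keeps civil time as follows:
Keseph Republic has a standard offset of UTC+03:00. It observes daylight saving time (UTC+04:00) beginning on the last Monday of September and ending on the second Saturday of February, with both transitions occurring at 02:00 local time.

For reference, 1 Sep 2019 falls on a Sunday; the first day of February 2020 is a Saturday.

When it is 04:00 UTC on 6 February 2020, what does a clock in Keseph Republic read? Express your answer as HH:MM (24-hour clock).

08:00

1 September 2019 is a Sunday, so Mondays fall on 2, 9, 16, 23, 30; the last is September 30.
1 February 2020 is a Saturday, so the first Saturday is February 1 and the second is February 8.
At the standard offset (UTC+03:00), 04:00 UTC + 3h = 07:00 Keseph Republic standard time.
The standard-time date in Keseph Republic, 6 February 2020, falls between 30 September 2019 and 8 February 2020, so daylight saving is in effect and Keseph Republic is at UTC+04:00.
04:00 UTC + 4h = 08:00 local.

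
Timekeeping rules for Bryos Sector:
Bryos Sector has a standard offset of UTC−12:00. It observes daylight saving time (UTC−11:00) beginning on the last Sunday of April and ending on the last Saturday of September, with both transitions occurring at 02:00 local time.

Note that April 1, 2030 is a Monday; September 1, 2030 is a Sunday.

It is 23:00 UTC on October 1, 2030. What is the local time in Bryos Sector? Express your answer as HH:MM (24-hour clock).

1 April 2030 is a Monday, so Sundays fall on 7, 14, 21, 28; the last is April 28.
1 September 2030 is a Sunday, so Saturdays fall on 7, 14, 21, 28; the last is September 28.
At the standard offset (UTC−12:00), 23:00 UTC − 12h = 11:00 Bryos Sector standard time.
The standard-time date in Bryos Sector, October 1, 2030, is outside the daylight-saving period (28 April – 28 September), so Bryos Sector is on standard time, UTC−12:00.
23:00 UTC − 12h = 11:00 local.

11:00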